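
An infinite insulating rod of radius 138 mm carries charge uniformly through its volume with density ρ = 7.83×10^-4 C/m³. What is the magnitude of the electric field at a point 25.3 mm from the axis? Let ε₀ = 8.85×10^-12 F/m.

Coaxial Gaussian cylinder, radius r = 25.3 mm, length L (r < R).
Charge inside radius r per length L is ρ·πr²·L, so λ_enc = ρπr² = 1.575×10^-6 C/m.
Gauss's law: E·2πrL = λ_enc L/ε₀.
E = |λ_enc|/(2πε₀r) = (1.575e-6)/(2π·8.85×10^-12·0.0253) = 1.12×10^6 N/C.

1.12×10^6 N/C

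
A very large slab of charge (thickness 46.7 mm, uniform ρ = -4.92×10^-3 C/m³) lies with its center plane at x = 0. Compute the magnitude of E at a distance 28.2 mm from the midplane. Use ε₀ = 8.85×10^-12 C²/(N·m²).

E = 1.30×10^7 N/C

The point |x| = 28.2 mm lies outside the slab (half-thickness 0.02335 m). A symmetric pillbox spanning the full slab encloses Q_enc = ρ·d·A.
Flux = 2EA ⇒ E = |ρ|d/(2ε₀), independent of distance outside.
E = (4.92×10^-3)(0.0467)/(2·8.85×10^-12) = 1.30×10^7 N/C.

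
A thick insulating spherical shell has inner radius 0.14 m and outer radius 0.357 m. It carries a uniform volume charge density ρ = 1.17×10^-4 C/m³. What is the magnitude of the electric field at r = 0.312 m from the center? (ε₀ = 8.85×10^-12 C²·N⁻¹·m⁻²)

By spherical symmetry E is radial; choose a Gaussian sphere of radius r = 0.312 m (within the shell material, 0.14 m < r < 0.357 m).
Only the shell between 0.14 m and r is enclosed: Q_enc = ρ·(4π/3)(r³ − a³) = (1.17×10^-4)·(4π/3)·((0.312)³ − (0.14)³) = 1.354×10^-5 C.
Gauss's law: E·4πr² = Q_enc/ε₀.
E = |Q_enc|/(4πε₀r²) = (1.354e-5)/(4π·8.85×10^-12·(0.312)²) = 1.25×10^6 N/C.

E ≈ 1.25e6 V/m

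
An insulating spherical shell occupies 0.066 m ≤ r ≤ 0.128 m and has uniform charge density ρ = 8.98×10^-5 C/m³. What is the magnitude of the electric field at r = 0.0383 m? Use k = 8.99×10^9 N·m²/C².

Use a concentric Gaussian sphere at r = 0.0383 m (r < 0.066 m, inside the empty cavity).
Q_enc = 0 (all charge lies at larger r); Gauss's law gives E = 0.

|E| = 0 V/m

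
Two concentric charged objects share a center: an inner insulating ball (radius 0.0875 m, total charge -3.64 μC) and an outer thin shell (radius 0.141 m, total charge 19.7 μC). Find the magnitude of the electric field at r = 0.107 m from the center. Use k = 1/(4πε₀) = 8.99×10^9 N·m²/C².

E = 2.86×10^6 N/C

Take a concentric spherical Gaussian surface of radius r = 0.107 m (between the bodies, 0.0875 m < r < 0.141 m).
Only the inner charge is enclosed; the outer shell contributes nothing inside itself. Q_enc = -3.64 μC = -3.64e-6 C.
Applying ∮E·dA = Q_enc/ε₀ with Φ = E(4πr²):
E = k|Q_enc|/r² = (8.99×10^9)(3.64×10^-6)/(0.107)² = 2.86×10^6 N/C.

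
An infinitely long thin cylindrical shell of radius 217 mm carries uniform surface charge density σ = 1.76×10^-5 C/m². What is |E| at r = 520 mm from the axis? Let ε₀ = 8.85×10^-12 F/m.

Take a coaxial cylindrical Gaussian surface of radius r = 520 mm and length L (r > 217 mm).
The whole shell is enclosed: λ_enc = σ·2πR = (1.76×10^-5)·2π·(0.217) = 2.40×10^-5 C/m.
Gauss's law: E·2πrL = λ_enc L/ε₀.
E = |λ_enc|/(2πε₀r) = (2.40×10^-5)/(2π·8.85×10^-12·0.52) = 8.30×10^5 N/C.

8.30×10^5 N/C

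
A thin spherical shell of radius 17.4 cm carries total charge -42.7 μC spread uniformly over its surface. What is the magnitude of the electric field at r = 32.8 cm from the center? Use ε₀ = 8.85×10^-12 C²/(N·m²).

|E| = 3.57×10^6 N/C

Symmetry ⇒ E = E(r) r̂. Gaussian sphere of radius r = 32.8 cm (r > 17.4 cm).
The entire shell is enclosed: Q_enc = -4.27×10^-5 C.
By Gauss's law, ∮E·dA = E·4πr² = Q_enc/ε₀.
E = |Q_enc|/(4πε₀r²) = (4.27×10^-5)/(4π·8.85×10^-12·(0.328)²) = 3.57×10^6 N/C.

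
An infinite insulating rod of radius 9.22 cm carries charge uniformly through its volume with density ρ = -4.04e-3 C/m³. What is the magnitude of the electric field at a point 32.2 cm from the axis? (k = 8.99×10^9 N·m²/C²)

Choose a coaxial cylinder of radius r = 32.2 cm (arbitrary length L) as the Gaussian surface (r > 9.22 cm, full cross-section enclosed).
λ_enc = ρ·πR² = (-4.04×10^-3)π(0.0922)² = -1.079e-4 C/m.
Since E is radial and uniform over the curved surface, Φ = E·2πrL = Q_enc/ε₀ = λ_enc L/ε₀.
E = 2k|λ_enc|/r = 2(8.99×10^9)(1.079×10^-4)/(0.322) = 6.02×10^6 N/C.

E = 6.02×10^6 N/C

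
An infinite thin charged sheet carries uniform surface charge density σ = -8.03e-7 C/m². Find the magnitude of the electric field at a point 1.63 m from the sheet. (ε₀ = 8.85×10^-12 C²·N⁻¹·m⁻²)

|E| = 4.54×10^4 V/m

The symmetry is planar: E is normal to the sheet and the same magnitude on both sides. Take a pillbox straddling the sheet with end-cap area A.
Flux Φ = 2EA and Q_enc = σA, so 2EA = σA/ε₀ ⇒ E = |σ|/(2ε₀), independent of distance.
E = |σ|/(2ε₀) = (8.03×10^-7)/(2·8.85×10^-12) = 4.54×10^4 N/C.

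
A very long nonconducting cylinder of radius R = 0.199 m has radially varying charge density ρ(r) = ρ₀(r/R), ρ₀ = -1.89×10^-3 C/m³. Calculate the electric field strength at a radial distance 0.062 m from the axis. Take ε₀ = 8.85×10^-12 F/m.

Choose a coaxial cylinder of radius r = 0.062 m (arbitrary length L) as the Gaussian surface (r < R).
Integrating ρ over the cross-section to radius r: λ_enc = (2πρ₀/R) ∫₀^r r'^2 dr' = 2πρ₀ r^3/(3·R) = -4.741×10^-6 C/m.
Applying ∮E·dA = Q_enc/ε₀ with the end caps contributing no flux:
E = |λ_enc|/(2πε₀r) = (4.741e-6)/(2π·8.85×10^-12·0.062) = 1.38×10^6 N/C.

E = 1.38e6 N/C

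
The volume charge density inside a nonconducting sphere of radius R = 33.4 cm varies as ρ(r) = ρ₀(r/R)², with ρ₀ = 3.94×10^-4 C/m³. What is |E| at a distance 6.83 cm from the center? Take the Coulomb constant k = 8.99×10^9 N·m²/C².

2.54×10^4 V/m

Take a concentric spherical Gaussian surface of radius r = 6.83 cm (r < R).
Q_enc = ∫₀^r ρ(r')·4πr'² dr' = (4πρ₀/R²) ∫₀^r r'^4 dr' = 4πρ₀ r^5/(5·R²) = 1.319×10^-8 C.
Since E is radial and uniform over the Gaussian sphere, Φ = E·4πr² = Q_enc/ε₀.
E = k|Q_enc|/r² = (8.99×10^9)(1.319×10^-8)/(0.0683)² = 2.54×10^4 N/C.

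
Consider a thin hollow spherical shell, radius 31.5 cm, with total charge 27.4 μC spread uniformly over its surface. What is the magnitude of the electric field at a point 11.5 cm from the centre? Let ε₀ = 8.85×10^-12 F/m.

E = 0

By spherical symmetry E is radial; choose a Gaussian sphere of radius r = 11.5 cm (inside the shell, r < 31.5 cm).
No charge lies within this surface, so Q_enc = 0 and Gauss's law gives E·4πr² = 0 ⇒ E = 0.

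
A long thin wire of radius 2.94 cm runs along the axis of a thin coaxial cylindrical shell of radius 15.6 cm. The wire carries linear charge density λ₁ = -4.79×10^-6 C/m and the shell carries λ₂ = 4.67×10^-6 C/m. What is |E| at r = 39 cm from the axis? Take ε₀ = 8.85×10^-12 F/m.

E ≈ 5.53×10^3 N/C

Coaxial Gaussian cylinder, radius r = 39 cm, length L (r > 15.6 cm, enclosing both).
λ_enc = λ₁ + λ₂ = (-4.79e-6) + (4.67×10^-6) = -1.20×10^-7 C/m.
Since E is radial and uniform over the curved surface, Φ = E·2πrL = Q_enc/ε₀ = λ_enc L/ε₀.
E = |λ_enc|/(2πε₀r) = (1.20×10^-7)/(2π·8.85×10^-12·0.39) = 5.53×10^3 N/C.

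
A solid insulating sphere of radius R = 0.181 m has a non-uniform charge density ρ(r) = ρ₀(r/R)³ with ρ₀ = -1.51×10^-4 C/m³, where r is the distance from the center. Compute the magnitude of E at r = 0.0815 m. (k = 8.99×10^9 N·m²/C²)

Use a concentric Gaussian sphere at r = 0.0815 m (r < R).
Integrate the density: Q_enc = 4π ∫₀^r ρ₀(r'/R)^3 r'² dr' = 4πρ₀ r^6/(6·R³) = -1.563×10^-8 C.
Since E is radial and uniform over the Gaussian sphere, Φ = E·4πr² = Q_enc/ε₀.
E = k|Q_enc|/r² = (8.99×10^9)(1.563e-8)/(0.0815)² = 2.12×10^4 N/C.

E ≈ 2.12×10^4 V/m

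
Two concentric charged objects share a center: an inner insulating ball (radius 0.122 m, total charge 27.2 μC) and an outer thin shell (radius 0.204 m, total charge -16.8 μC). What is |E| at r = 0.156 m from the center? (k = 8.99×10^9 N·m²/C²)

Use a concentric Gaussian sphere at r = 0.156 m (between the bodies, 0.122 m < r < 0.204 m).
The shell at 0.204 m lies outside the Gaussian surface, so Q_enc = 27.2 μC = 2.72×10^-5 C.
Since E is radial and uniform over the Gaussian sphere, Φ = E·4πr² = Q_enc/ε₀.
E = k|Q_enc|/r² = (8.99×10^9)(2.72×10^-5)/(0.156)² = 1.00×10^7 N/C.

|E| = 1.00e7 N/C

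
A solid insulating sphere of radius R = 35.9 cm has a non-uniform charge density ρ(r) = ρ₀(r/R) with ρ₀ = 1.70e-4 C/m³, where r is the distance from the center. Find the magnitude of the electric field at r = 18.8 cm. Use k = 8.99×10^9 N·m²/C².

Symmetry ⇒ E = E(r) r̂. Gaussian sphere of radius r = 18.8 cm (r < R).
Q_enc = ∫₀^r ρ(r')·4πr'² dr' = (4πρ₀/R) ∫₀^r r'^3 dr' = 4πρ₀ r^4/(4·R) = 1.858e-6 C.
Since E is radial and uniform over the Gaussian sphere, Φ = E·4πr² = Q_enc/ε₀.
E = k|Q_enc|/r² = (8.99×10^9)(1.858×10^-6)/(0.188)² = 4.73×10^5 N/C.

E = 4.73e5 V/m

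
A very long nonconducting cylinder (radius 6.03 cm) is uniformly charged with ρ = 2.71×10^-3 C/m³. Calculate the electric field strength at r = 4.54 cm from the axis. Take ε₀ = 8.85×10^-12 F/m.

E ≈ 6.95×10^6 V/m

Choose a coaxial cylinder of radius r = 4.54 cm (arbitrary length L) as the Gaussian surface (r < R).
Charge inside radius r per length L is ρ·πr²·L, so λ_enc = ρπr² = 1.755×10^-5 C/m.
Gauss's law: E·2πrL = λ_enc L/ε₀.
E = |λ_enc|/(2πε₀r) = (1.755×10^-5)/(2π·8.85×10^-12·0.0454) = 6.95e6 N/C.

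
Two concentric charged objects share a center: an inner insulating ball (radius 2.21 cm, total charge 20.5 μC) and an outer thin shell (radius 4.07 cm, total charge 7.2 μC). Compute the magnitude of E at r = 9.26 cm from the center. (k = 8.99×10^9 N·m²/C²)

E = 2.90×10^7 N/C

Symmetry ⇒ E = E(r) r̂. Gaussian sphere of radius r = 9.26 cm (r > 4.07 cm, enclosing both).
Q_enc = (20.5 μC) + (7.2 μC) = 2.77e-5 C.
Applying ∮E·dA = Q_enc/ε₀ with Φ = E(4πr²):
E = k|Q_enc|/r² = (8.99×10^9)(2.77e-5)/(0.0926)² = 2.90×10^7 N/C.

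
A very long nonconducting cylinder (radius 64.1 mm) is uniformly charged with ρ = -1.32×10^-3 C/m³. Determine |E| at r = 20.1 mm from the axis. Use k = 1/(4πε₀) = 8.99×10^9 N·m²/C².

E ≈ 1.50×10^6 N/C

Choose a coaxial cylinder of radius r = 20.1 mm (arbitrary length L) as the Gaussian surface (r < R).
Charge inside radius r per length L is ρ·πr²·L, so λ_enc = ρπr² = -1.675×10^-6 C/m.
Applying ∮E·dA = Q_enc/ε₀ with the end caps contributing no flux:
E = 2k|λ_enc|/r = 2(8.99×10^9)(1.675e-6)/(0.0201) = 1.50e6 N/C.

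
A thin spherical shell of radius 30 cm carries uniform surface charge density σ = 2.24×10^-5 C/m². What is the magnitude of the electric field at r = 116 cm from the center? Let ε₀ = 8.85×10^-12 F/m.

E = 1.69×10^5 V/m

Symmetry ⇒ E = E(r) r̂. Gaussian sphere of radius r = 116 cm (r > 30 cm).
The entire shell is enclosed: Q_enc = σ·4πR² = (2.24×10^-5)·4π·(0.3)² = 2.533e-5 C.
Since E is radial and uniform over the Gaussian sphere, Φ = E·4πr² = Q_enc/ε₀.
E = |Q_enc|/(4πε₀r²) = (2.533×10^-5)/(4π·8.85×10^-12·(1.16)²) = 1.69×10^5 N/C.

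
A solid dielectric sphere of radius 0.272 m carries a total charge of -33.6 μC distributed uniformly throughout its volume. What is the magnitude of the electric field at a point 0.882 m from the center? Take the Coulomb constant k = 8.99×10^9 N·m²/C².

E ≈ 3.88e5 N/C

Symmetry ⇒ E = E(r) r̂. Gaussian sphere of radius r = 0.882 m (r > R, so the entire charge is enclosed).
Q_enc = -33.6 μC = -3.36e-5 C.
Gauss's law: E·4πr² = Q_enc/ε₀.
E = k|Q_enc|/r² = (8.99×10^9)(3.36×10^-5)/(0.882)² = 3.88e5 N/C.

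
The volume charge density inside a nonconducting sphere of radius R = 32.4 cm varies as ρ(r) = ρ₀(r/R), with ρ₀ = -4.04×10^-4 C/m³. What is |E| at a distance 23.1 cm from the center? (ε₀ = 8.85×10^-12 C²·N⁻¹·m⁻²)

|E| = 1.88×10^6 V/m

Symmetry ⇒ E = E(r) r̂. Gaussian sphere of radius r = 23.1 cm (r < R).
Integrate the density: Q_enc = 4π ∫₀^r ρ₀(r'/R)^1 r'² dr' = 4πρ₀ r^4/(4·R) = -1.115×10^-5 C.
Since E is radial and uniform over the Gaussian sphere, Φ = E·4πr² = Q_enc/ε₀.
E = |Q_enc|/(4πε₀r²) = (1.115×10^-5)/(4π·8.85×10^-12·(0.231)²) = 1.88×10^6 N/C.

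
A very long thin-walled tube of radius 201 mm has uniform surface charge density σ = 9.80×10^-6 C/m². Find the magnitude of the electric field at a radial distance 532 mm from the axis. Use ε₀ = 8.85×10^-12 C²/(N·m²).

E = 4.18×10^5 N/C

Coaxial Gaussian cylinder, radius r = 532 mm, length L (r > 201 mm).
The whole shell is enclosed: λ_enc = σ·2πR = (9.80e-6)·2π·(0.201) = 1.238e-5 C/m.
By Gauss's law (flux through the curved wall only), E·2πrL = λ_enc L/ε₀.
E = |λ_enc|/(2πε₀r) = (1.238×10^-5)/(2π·8.85×10^-12·0.532) = 4.18×10^5 N/C.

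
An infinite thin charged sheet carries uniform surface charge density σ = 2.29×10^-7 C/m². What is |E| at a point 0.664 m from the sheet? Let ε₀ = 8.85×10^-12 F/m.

By planar symmetry E is perpendicular to the sheet and uniform; use a Gaussian pillbox with flat faces of area A on each side of the sheet.
Only the two end caps contribute flux: Φ = 2EA. With Q_enc = σA, Gauss's law gives E = |σ|/(2ε₀).
E = |σ|/(2ε₀) = (2.29×10^-7)/(2·8.85×10^-12) = 1.29e4 N/C.

|E| ≈ 1.29e4 N/C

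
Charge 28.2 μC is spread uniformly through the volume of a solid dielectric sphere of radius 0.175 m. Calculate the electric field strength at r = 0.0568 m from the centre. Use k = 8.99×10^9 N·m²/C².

|E| ≈ 2.69×10^6 N/C

Take a concentric spherical Gaussian surface of radius r = 0.0568 m (r < R).
Only the charge within r is enclosed: Q_enc = Q·(r/R)³ = (28.2 μC)·(0.0568 m/0.175 m)³ = 9.642×10^-7 C.
By Gauss's law, ∮E·dA = E·4πr² = Q_enc/ε₀.
E = k|Q_enc|/r² = (8.99×10^9)(9.642×10^-7)/(0.0568)² = 2.69e6 N/C.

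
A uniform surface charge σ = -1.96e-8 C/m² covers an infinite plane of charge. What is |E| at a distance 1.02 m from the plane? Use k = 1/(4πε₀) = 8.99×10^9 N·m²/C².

1.11×10^3 V/m

The symmetry is planar: E is normal to the sheet and the same magnitude on both sides. Take a pillbox straddling the sheet with end-cap area A.
Only the two end caps contribute flux: Φ = 2EA. With Q_enc = σA, Gauss's law gives E = |σ|/(2ε₀).
E = 2πk|σ| = 2π(8.99×10^9)(1.96×10^-8) = 1.11×10^3 N/C.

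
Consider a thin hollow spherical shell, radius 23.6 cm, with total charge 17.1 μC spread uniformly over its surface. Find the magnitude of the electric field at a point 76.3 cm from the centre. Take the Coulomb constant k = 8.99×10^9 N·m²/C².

Take a concentric spherical Gaussian surface of radius r = 76.3 cm (r > 23.6 cm).
The entire shell is enclosed: Q_enc = 1.71×10^-5 C.
Gauss's law: E·4πr² = Q_enc/ε₀.
E = k|Q_enc|/r² = (8.99×10^9)(1.71e-5)/(0.763)² = 2.64×10^5 N/C.

E ≈ 2.64×10^5 N/C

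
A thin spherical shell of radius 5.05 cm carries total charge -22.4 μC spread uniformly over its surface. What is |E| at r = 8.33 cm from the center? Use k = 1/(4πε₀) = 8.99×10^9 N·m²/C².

|E| = 2.90×10^7 N/C

By spherical symmetry E is radial; choose a Gaussian sphere of radius r = 8.33 cm (r > 5.05 cm).
The entire shell is enclosed: Q_enc = -2.24×10^-5 C.
Applying ∮E·dA = Q_enc/ε₀ with Φ = E(4πr²):
E = k|Q_enc|/r² = (8.99×10^9)(2.24×10^-5)/(0.0833)² = 2.90×10^7 N/C.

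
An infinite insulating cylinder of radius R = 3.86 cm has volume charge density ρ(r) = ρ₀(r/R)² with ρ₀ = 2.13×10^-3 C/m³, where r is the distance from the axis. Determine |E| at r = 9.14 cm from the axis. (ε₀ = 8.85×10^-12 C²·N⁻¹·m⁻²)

By cylindrical symmetry E is radial; use a coaxial Gaussian cylinder of radius 9.14 cm and length L (r > R, full charge per length enclosed).
λ_enc = 2π ∫₀^R ρ₀(r'/R)^2 r' dr' = 2πρ₀R²/4 = 4.985×10^-6 C/m.
Gauss's law: E·2πrL = λ_enc L/ε₀.
E = |λ_enc|/(2πε₀r) = (4.985×10^-6)/(2π·8.85×10^-12·0.0914) = 9.81×10^5 N/C.

|E| ≈ 9.81×10^5 V/m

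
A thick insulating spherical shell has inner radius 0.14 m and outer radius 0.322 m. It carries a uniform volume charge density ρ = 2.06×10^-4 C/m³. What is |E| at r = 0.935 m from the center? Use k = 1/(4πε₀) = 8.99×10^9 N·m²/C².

E = 2.72×10^5 V/m

Use a concentric Gaussian sphere at r = 0.935 m (r > 0.322 m, enclosing the whole shell).
Q_enc = ρ·(4π/3)(b³ − a³) = (2.06e-4)·(4π/3)·((0.322)³ − (0.14)³) = 2.644×10^-5 C.
Gauss's law: E·4πr² = Q_enc/ε₀.
E = k|Q_enc|/r² = (8.99×10^9)(2.644e-5)/(0.935)² = 2.72×10^5 N/C.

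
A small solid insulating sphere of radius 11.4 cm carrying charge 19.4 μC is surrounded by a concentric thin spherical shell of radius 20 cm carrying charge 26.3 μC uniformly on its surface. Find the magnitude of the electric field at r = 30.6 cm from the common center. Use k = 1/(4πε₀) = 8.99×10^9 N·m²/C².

E ≈ 4.39×10^6 N/C

Symmetry ⇒ E = E(r) r̂. Gaussian sphere of radius r = 30.6 cm (r > 20 cm, enclosing both).
Q_enc = (19.4 μC) + (26.3 μC) = 4.57×10^-5 C.
Since E is radial and uniform over the Gaussian sphere, Φ = E·4πr² = Q_enc/ε₀.
E = k|Q_enc|/r² = (8.99×10^9)(4.57e-5)/(0.306)² = 4.39×10^6 N/C.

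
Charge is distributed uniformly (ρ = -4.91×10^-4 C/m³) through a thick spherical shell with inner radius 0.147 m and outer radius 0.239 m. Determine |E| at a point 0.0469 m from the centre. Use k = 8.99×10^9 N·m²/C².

Take a concentric spherical Gaussian surface of radius r = 0.0469 m (r < 0.147 m, inside the empty cavity).
No charge is enclosed, so by Gauss's law E·4πr² = 0 ⇒ E = 0.

E = 0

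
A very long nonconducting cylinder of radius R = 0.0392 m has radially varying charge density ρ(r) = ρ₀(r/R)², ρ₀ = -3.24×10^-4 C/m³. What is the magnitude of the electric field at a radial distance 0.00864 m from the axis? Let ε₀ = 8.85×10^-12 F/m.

Take a coaxial cylindrical Gaussian surface of radius r = 0.00864 m and length L (r < R).
Integrating ρ over the cross-section to radius r: λ_enc = (2πρ₀/R²) ∫₀^r r'^3 dr' = 2πρ₀ r^4/(4·R²) = -1.846e-9 C/m.
By Gauss's law (flux through the curved wall only), E·2πrL = λ_enc L/ε₀.
E = |λ_enc|/(2πε₀r) = (1.846e-9)/(2π·8.85×10^-12·0.00864) = 3.84×10^3 N/C.

|E| = 3.84e3 N/C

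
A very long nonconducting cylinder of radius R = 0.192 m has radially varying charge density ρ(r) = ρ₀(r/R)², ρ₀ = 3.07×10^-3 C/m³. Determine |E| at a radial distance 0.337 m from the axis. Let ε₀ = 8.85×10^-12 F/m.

By cylindrical symmetry E is radial; use a coaxial Gaussian cylinder of radius 0.337 m and length L (r > R, full charge per length enclosed).
λ_enc = 2π ∫₀^R ρ₀(r'/R)^2 r' dr' = 2πρ₀R²/4 = 1.778×10^-4 C/m.
Since E is radial and uniform over the curved surface, Φ = E·2πrL = Q_enc/ε₀ = λ_enc L/ε₀.
E = |λ_enc|/(2πε₀r) = (1.778×10^-4)/(2π·8.85×10^-12·0.337) = 9.49e6 N/C.

E ≈ 9.49e6 N/C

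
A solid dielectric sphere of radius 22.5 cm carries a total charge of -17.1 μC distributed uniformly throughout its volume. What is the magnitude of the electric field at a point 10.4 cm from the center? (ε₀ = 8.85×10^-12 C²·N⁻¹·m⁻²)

Symmetry ⇒ E = E(r) r̂. Gaussian sphere of radius r = 10.4 cm (r < R).
For a uniform sphere the enclosed fraction is (r/R)³, so Q_enc = (-17.1 μC)(0.104/0.225)³ = -1.689×10^-6 C.
Applying ∮E·dA = Q_enc/ε₀ with Φ = E(4πr²):
E = |Q_enc|/(4πε₀r²) = (1.689×10^-6)/(4π·8.85×10^-12·(0.104)²) = 1.40×10^6 N/C.

|E| = 1.40×10^6 N/C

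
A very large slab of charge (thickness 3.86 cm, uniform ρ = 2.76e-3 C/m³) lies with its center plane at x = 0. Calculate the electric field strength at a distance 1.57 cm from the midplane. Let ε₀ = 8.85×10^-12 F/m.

By symmetry E is perpendicular to the slab. A Gaussian pillbox from −1.57 cm to +1.57 cm (face area A) lies entirely within the slab.
Q_enc = ρ·(2x)·A and flux = 2EA, so 2EA = 2ρxA/ε₀ ⇒ E = |ρ|x/ε₀.
E = (2.76×10^-3)(0.0157)/(8.85×10^-12) = 4.90×10^6 N/C.

E ≈ 4.90×10^6 V/m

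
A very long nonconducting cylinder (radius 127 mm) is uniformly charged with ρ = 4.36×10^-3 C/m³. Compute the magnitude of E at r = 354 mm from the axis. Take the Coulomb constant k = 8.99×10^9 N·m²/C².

Choose a coaxial cylinder of radius r = 354 mm (arbitrary length L) as the Gaussian surface (r > 127 mm, full cross-section enclosed).
λ_enc = ρ·πR² = (4.36×10^-3)π(0.127)² = 2.209e-4 C/m.
Applying ∮E·dA = Q_enc/ε₀ with the end caps contributing no flux:
E = 2k|λ_enc|/r = 2(8.99×10^9)(2.209×10^-4)/(0.354) = 1.12e7 N/C.

1.12×10^7 N/C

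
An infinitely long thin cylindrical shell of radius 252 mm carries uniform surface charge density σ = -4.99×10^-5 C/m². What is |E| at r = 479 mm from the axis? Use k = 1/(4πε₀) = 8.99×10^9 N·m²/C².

Choose a coaxial cylinder of radius r = 479 mm (arbitrary length L) as the Gaussian surface (r > 252 mm).
The whole shell is enclosed: λ_enc = σ·2πR = (-4.99e-5)·2π·(0.252) = -7.901e-5 C/m.
Since E is radial and uniform over the curved surface, Φ = E·2πrL = Q_enc/ε₀ = λ_enc L/ε₀.
E = 2k|λ_enc|/r = 2(8.99×10^9)(7.901×10^-5)/(0.479) = 2.97e6 N/C.

E = 2.97×10^6 N/C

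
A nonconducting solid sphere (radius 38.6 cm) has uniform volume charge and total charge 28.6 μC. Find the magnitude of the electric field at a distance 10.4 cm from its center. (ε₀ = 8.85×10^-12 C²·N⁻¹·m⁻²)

4.65e5 N/C

Take a concentric spherical Gaussian surface of radius r = 10.4 cm (r < R).
For a uniform sphere the enclosed fraction is (r/R)³, so Q_enc = (28.6 μC)(0.104/0.386)³ = 5.594e-7 C.
Applying ∮E·dA = Q_enc/ε₀ with Φ = E(4πr²):
E = |Q_enc|/(4πε₀r²) = (5.594×10^-7)/(4π·8.85×10^-12·(0.104)²) = 4.65×10^5 N/C.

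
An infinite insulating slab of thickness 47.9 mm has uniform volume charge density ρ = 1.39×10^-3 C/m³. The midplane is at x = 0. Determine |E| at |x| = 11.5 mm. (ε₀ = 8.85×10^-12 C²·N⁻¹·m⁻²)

1.81×10^6 V/m

By symmetry E is perpendicular to the slab. A Gaussian pillbox from −11.5 mm to +11.5 mm (face area A) lies entirely within the slab.
Q_enc = ρ·(2x)·A and flux = 2EA, so 2EA = 2ρxA/ε₀ ⇒ E = |ρ|x/ε₀.
E = (1.39×10^-3)(0.0115)/(8.85×10^-12) = 1.81×10^6 N/C.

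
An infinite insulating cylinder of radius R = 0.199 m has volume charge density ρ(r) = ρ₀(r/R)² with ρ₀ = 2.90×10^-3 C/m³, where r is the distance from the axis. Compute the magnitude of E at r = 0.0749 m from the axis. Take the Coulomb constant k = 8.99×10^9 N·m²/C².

Choose a coaxial cylinder of radius r = 0.0749 m (arbitrary length L) as the Gaussian surface (r < R).
Integrating ρ over the cross-section to radius r: λ_enc = (2πρ₀/R²) ∫₀^r r'^3 dr' = 2πρ₀ r^4/(4·R²) = 3.62e-6 C/m.
Applying ∮E·dA = Q_enc/ε₀ with the end caps contributing no flux:
E = 2k|λ_enc|/r = 2(8.99×10^9)(3.62×10^-6)/(0.0749) = 8.69×10^5 N/C.

|E| ≈ 8.69e5 V/m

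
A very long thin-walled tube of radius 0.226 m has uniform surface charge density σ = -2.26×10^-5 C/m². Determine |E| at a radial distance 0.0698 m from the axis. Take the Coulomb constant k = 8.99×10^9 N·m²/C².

E = 0 (no enclosed charge)

Choose a coaxial cylinder of radius r = 0.0698 m (arbitrary length L) as the Gaussian surface (r < 0.226 m, inside the shell).
No charge is enclosed, so Gauss's law gives E·2πrL = 0 ⇒ E = 0.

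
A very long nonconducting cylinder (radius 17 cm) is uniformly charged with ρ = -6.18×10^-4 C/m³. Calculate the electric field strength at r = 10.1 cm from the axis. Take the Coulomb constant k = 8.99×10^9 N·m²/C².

Take a coaxial cylindrical Gaussian surface of radius r = 10.1 cm and length L (r < R).
Enclosed charge per unit length: λ_enc = ρ·πr² = (-6.18×10^-4)π(0.101)² = -1.981×10^-5 C/m.
Gauss's law: E·2πrL = λ_enc L/ε₀.
E = 2k|λ_enc|/r = 2(8.99×10^9)(1.981e-5)/(0.101) = 3.53e6 N/C.

E = 3.53×10^6 N/C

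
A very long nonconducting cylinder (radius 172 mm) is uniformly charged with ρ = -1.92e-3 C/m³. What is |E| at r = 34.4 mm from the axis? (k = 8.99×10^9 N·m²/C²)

Take a coaxial cylindrical Gaussian surface of radius r = 34.4 mm and length L (r < R).
Enclosed charge per unit length: λ_enc = ρ·πr² = (-1.92×10^-3)π(0.0344)² = -7.138×10^-6 C/m.
By Gauss's law (flux through the curved wall only), E·2πrL = λ_enc L/ε₀.
E = 2k|λ_enc|/r = 2(8.99×10^9)(7.138×10^-6)/(0.0344) = 3.73×10^6 N/C.

E = 3.73e6 V/m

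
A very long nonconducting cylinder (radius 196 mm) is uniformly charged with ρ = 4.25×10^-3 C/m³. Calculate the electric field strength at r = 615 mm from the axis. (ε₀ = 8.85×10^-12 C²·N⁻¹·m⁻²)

Choose a coaxial cylinder of radius r = 615 mm (arbitrary length L) as the Gaussian surface (r > 196 mm, full cross-section enclosed).
λ_enc = ρ·πR² = (4.25×10^-3)π(0.196)² = 5.129×10^-4 C/m.
Since E is radial and uniform over the curved surface, Φ = E·2πrL = Q_enc/ε₀ = λ_enc L/ε₀.
E = |λ_enc|/(2πε₀r) = (5.129×10^-4)/(2π·8.85×10^-12·0.615) = 1.50×10^7 N/C.

|E| ≈ 1.50e7 N/C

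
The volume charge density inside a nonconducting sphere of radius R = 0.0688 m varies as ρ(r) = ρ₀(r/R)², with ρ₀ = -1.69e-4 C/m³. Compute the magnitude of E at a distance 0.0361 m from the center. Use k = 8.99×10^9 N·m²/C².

E ≈ 3.80×10^4 N/C

Take a concentric spherical Gaussian surface of radius r = 0.0361 m (r < R).
Q_enc = ∫₀^r ρ(r')·4πr'² dr' = (4πρ₀/R²) ∫₀^r r'^4 dr' = 4πρ₀ r^5/(5·R²) = -5.502e-9 C.
Applying ∮E·dA = Q_enc/ε₀ with Φ = E(4πr²):
E = k|Q_enc|/r² = (8.99×10^9)(5.502e-9)/(0.0361)² = 3.80×10^4 N/C.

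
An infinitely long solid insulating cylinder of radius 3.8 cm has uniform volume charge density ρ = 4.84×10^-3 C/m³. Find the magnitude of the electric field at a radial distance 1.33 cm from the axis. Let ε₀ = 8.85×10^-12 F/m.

E = 3.64×10^6 N/C

Coaxial Gaussian cylinder, radius r = 1.33 cm, length L (r < R).
Enclosed charge per unit length: λ_enc = ρ·πr² = (4.84e-3)π(0.0133)² = 2.69e-6 C/m.
Gauss's law: E·2πrL = λ_enc L/ε₀.
E = |λ_enc|/(2πε₀r) = (2.69×10^-6)/(2π·8.85×10^-12·0.0133) = 3.64×10^6 N/C.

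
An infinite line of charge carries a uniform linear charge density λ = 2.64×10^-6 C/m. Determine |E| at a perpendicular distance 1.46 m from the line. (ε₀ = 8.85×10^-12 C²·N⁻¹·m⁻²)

|E| ≈ 3.25e4 V/m

By cylindrical symmetry E is radial; use a coaxial Gaussian cylinder of radius 1.46 m and length L.
Q_enc = λL, so λ_enc = 2.64e-6 C/m.
Gauss's law: E·2πrL = λ_enc L/ε₀.
E = |λ_enc|/(2πε₀r) = (2.64e-6)/(2π·8.85×10^-12·1.46) = 3.25×10^4 N/C.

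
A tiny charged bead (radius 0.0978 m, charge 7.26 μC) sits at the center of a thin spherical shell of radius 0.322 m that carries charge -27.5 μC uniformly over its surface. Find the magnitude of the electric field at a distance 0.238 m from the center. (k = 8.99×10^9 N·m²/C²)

Take a concentric spherical Gaussian surface of radius r = 0.238 m (between the bodies, 0.0978 m < r < 0.322 m).
Only the inner charge is enclosed; the outer shell contributes nothing inside itself. Q_enc = 7.26 μC = 7.26×10^-6 C.
By Gauss's law, ∮E·dA = E·4πr² = Q_enc/ε₀.
E = k|Q_enc|/r² = (8.99×10^9)(7.26e-6)/(0.238)² = 1.15e6 N/C.

E = 1.15×10^6 N/C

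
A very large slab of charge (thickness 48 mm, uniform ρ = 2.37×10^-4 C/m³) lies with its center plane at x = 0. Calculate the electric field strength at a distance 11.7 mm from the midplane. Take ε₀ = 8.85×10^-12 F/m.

By symmetry E is perpendicular to the slab. A Gaussian pillbox from −11.7 mm to +11.7 mm (face area A) lies entirely within the slab.
Q_enc = ρ·(2x)·A and flux = 2EA, so 2EA = 2ρxA/ε₀ ⇒ E = |ρ|x/ε₀.
E = (2.37×10^-4)(0.0117)/(8.85×10^-12) = 3.13×10^5 N/C.

|E| = 3.13×10^5 N/C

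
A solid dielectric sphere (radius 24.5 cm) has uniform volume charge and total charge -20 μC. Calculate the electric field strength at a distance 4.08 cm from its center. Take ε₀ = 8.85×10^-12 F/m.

By spherical symmetry E is radial; choose a Gaussian sphere of radius r = 4.08 cm (r < R).
Only the charge within r is enclosed: Q_enc = Q·(r/R)³ = (-20 μC)·(4.08 cm/24.5 cm)³ = -9.237e-8 C.
Since E is radial and uniform over the Gaussian sphere, Φ = E·4πr² = Q_enc/ε₀.
E = |Q_enc|/(4πε₀r²) = (9.237×10^-8)/(4π·8.85×10^-12·(0.0408)²) = 4.99×10^5 N/C.

|E| = 4.99×10^5 N/C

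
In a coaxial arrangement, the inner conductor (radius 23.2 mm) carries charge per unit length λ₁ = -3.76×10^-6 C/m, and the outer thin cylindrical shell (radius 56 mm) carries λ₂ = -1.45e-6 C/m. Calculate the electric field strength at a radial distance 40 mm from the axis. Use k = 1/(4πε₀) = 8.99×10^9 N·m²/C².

|E| ≈ 1.69e6 N/C

Choose a coaxial cylinder of radius r = 40 mm (arbitrary length L) as the Gaussian surface (between the conductors, 23.2 mm < r < 56 mm).
The shell at 56 mm lies outside the Gaussian surface, so λ_enc = λ₁ = -3.76×10^-6 C/m.
Gauss's law: E·2πrL = λ_enc L/ε₀.
E = 2k|λ_enc|/r = 2(8.99×10^9)(3.76e-6)/(0.04) = 1.69×10^6 N/C.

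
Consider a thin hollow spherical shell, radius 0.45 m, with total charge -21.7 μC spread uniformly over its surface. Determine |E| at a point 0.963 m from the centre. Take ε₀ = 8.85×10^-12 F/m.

By spherical symmetry E is radial; choose a Gaussian sphere of radius r = 0.963 m (r > 0.45 m).
The entire shell is enclosed: Q_enc = -2.17×10^-5 C.
By Gauss's law, ∮E·dA = E·4πr² = Q_enc/ε₀.
E = |Q_enc|/(4πε₀r²) = (2.17×10^-5)/(4π·8.85×10^-12·(0.963)²) = 2.10e5 N/C.

|E| ≈ 2.10e5 N/C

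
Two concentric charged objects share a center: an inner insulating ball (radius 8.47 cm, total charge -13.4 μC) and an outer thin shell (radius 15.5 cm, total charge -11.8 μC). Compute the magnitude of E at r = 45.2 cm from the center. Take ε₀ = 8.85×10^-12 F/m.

1.11×10^6 N/C

Symmetry ⇒ E = E(r) r̂. Gaussian sphere of radius r = 45.2 cm (r > 15.5 cm, enclosing both).
Q_enc = (-13.4 μC) + (-11.8 μC) = -2.52×10^-5 C.
By Gauss's law, ∮E·dA = E·4πr² = Q_enc/ε₀.
E = |Q_enc|/(4πε₀r²) = (2.52×10^-5)/(4π·8.85×10^-12·(0.452)²) = 1.11e6 N/C.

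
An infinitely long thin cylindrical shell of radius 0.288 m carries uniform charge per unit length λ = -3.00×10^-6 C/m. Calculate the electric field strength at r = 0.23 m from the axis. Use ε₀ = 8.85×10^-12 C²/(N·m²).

E = 0

Choose a coaxial cylinder of radius r = 0.23 m (arbitrary length L) as the Gaussian surface (r < 0.288 m, inside the shell).
All the surface charge lies outside this cylinder: Q_enc = 0, hence E = 0.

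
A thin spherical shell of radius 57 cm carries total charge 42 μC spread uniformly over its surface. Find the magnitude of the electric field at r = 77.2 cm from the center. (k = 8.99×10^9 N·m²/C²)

By spherical symmetry E is radial; choose a Gaussian sphere of radius r = 77.2 cm (r > 57 cm).
The entire shell is enclosed: Q_enc = 4.20×10^-5 C.
Since E is radial and uniform over the Gaussian sphere, Φ = E·4πr² = Q_enc/ε₀.
E = k|Q_enc|/r² = (8.99×10^9)(4.20×10^-5)/(0.772)² = 6.34×10^5 N/C.

E ≈ 6.34e5 N/C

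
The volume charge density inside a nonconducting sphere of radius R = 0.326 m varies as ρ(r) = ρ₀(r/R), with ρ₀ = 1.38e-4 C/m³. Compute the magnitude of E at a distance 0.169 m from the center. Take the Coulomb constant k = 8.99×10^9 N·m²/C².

3.41×10^5 N/C

By spherical symmetry E is radial; choose a Gaussian sphere of radius r = 0.169 m (r < R).
Q_enc = ∫₀^r ρ(r')·4πr'² dr' = (4πρ₀/R) ∫₀^r r'^3 dr' = 4πρ₀ r^4/(4·R) = 1.085×10^-6 C.
By Gauss's law, ∮E·dA = E·4πr² = Q_enc/ε₀.
E = k|Q_enc|/r² = (8.99×10^9)(1.085e-6)/(0.169)² = 3.41e5 N/C.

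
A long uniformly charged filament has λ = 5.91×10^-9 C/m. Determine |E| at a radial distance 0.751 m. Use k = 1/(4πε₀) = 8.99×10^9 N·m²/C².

|E| ≈ 141 N/C

Take a coaxial cylindrical Gaussian surface of radius r = 0.751 m and length L.
Q_enc = λL, so λ_enc = 5.91e-9 C/m.
Gauss's law: E·2πrL = λ_enc L/ε₀.
E = 2k|λ_enc|/r = 2(8.99×10^9)(5.91e-9)/(0.751) = 141 N/C.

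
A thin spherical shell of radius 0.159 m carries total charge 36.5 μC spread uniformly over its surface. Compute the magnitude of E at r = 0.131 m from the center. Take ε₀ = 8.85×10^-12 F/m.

Use a concentric Gaussian sphere at r = 0.131 m (inside the shell, r < 0.159 m).
All the charge is outside the Gaussian surface: Q_enc = 0, hence E = 0 everywhere inside the shell.

E = 0 (no enclosed charge)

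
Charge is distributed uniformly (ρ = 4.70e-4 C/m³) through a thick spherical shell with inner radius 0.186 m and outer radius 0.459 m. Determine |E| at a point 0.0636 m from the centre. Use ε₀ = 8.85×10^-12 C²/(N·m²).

By spherical symmetry E is radial; choose a Gaussian sphere of radius r = 0.0636 m (r < 0.186 m, inside the empty cavity).
No charge is enclosed, so by Gauss's law E·4πr² = 0 ⇒ E = 0.

E = 0 (no enclosed charge)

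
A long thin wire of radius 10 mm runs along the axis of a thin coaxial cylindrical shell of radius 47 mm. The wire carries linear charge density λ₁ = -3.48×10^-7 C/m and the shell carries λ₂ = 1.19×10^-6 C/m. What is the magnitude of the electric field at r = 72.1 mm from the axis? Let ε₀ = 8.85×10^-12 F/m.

Take a coaxial cylindrical Gaussian surface of radius r = 72.1 mm and length L (r > 47 mm, enclosing both).
λ_enc = λ₁ + λ₂ = (-3.48×10^-7) + (1.19e-6) = 8.42×10^-7 C/m.
By Gauss's law (flux through the curved wall only), E·2πrL = λ_enc L/ε₀.
E = |λ_enc|/(2πε₀r) = (8.42e-7)/(2π·8.85×10^-12·0.0721) = 2.10e5 N/C.

|E| ≈ 2.10×10^5 N/C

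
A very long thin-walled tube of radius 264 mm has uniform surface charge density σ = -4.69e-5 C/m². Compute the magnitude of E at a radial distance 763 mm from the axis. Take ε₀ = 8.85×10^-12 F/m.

Choose a coaxial cylinder of radius r = 763 mm (arbitrary length L) as the Gaussian surface (r > 264 mm).
The whole shell is enclosed: λ_enc = σ·2πR = (-4.69×10^-5)·2π·(0.264) = -7.78×10^-5 C/m.
Gauss's law: E·2πrL = λ_enc L/ε₀.
E = |λ_enc|/(2πε₀r) = (7.78e-5)/(2π·8.85×10^-12·0.763) = 1.83×10^6 N/C.

E = 1.83×10^6 N/C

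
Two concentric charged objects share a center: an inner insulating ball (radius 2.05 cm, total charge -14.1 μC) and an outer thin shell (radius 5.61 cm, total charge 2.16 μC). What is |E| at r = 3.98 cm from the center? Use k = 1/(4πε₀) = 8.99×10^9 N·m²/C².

|E| ≈ 8.00×10^7 V/m

Take a concentric spherical Gaussian surface of radius r = 3.98 cm (between the bodies, 2.05 cm < r < 5.61 cm).
Only the inner charge is enclosed; the outer shell contributes nothing inside itself. Q_enc = -14.1 μC = -1.41×10^-5 C.
Since E is radial and uniform over the Gaussian sphere, Φ = E·4πr² = Q_enc/ε₀.
E = k|Q_enc|/r² = (8.99×10^9)(1.41×10^-5)/(0.0398)² = 8.00×10^7 N/C.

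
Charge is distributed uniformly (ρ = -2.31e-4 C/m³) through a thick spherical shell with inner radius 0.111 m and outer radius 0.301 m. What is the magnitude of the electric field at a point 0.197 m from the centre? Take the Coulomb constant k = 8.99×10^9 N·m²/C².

|E| = 1.41×10^6 N/C

Use a concentric Gaussian sphere at r = 0.197 m (within the shell material, 0.111 m < r < 0.301 m).
Enclosed charge is the volume from a to r: Q_enc = (4π/3)ρ(r³ − a³) = -6.074×10^-6 C.
Since E is radial and uniform over the Gaussian sphere, Φ = E·4πr² = Q_enc/ε₀.
E = k|Q_enc|/r² = (8.99×10^9)(6.074×10^-6)/(0.197)² = 1.41×10^6 N/C.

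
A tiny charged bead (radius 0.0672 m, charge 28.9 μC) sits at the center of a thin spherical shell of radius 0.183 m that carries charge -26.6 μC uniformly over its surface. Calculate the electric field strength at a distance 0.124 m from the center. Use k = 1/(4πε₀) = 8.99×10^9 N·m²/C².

By spherical symmetry E is radial; choose a Gaussian sphere of radius r = 0.124 m (between the bodies, 0.0672 m < r < 0.183 m).
The shell at 0.183 m lies outside the Gaussian surface, so Q_enc = 28.9 μC = 2.89×10^-5 C.
Applying ∮E·dA = Q_enc/ε₀ with Φ = E(4πr²):
E = k|Q_enc|/r² = (8.99×10^9)(2.89×10^-5)/(0.124)² = 1.69×10^7 N/C.

E = 1.69×10^7 N/C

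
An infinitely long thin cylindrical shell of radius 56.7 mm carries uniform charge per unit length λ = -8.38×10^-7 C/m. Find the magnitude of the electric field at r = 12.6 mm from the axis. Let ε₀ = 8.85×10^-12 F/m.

E = 0 (no enclosed charge)

Take a coaxial cylindrical Gaussian surface of radius r = 12.6 mm and length L (r < 56.7 mm, inside the shell).
No charge is enclosed, so Gauss's law gives E·2πrL = 0 ⇒ E = 0.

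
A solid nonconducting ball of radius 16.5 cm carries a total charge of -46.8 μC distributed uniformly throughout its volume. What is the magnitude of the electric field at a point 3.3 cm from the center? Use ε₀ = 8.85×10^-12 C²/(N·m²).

E = 3.09e6 N/C

Symmetry ⇒ E = E(r) r̂. Gaussian sphere of radius r = 3.3 cm (r < R).
Only the charge within r is enclosed: Q_enc = Q·(r/R)³ = (-46.8 μC)·(3.3 cm/16.5 cm)³ = -3.744×10^-7 C.
Applying ∮E·dA = Q_enc/ε₀ with Φ = E(4πr²):
E = |Q_enc|/(4πε₀r²) = (3.744e-7)/(4π·8.85×10^-12·(0.033)²) = 3.09e6 N/C.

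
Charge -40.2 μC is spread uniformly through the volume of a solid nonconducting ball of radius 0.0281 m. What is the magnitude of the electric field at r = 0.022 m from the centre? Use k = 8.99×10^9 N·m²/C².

By spherical symmetry E is radial; choose a Gaussian sphere of radius r = 0.022 m (r < R).
For a uniform sphere the enclosed fraction is (r/R)³, so Q_enc = (-40.2 μC)(0.022/0.0281)³ = -1.929e-5 C.
By Gauss's law, ∮E·dA = E·4πr² = Q_enc/ε₀.
E = k|Q_enc|/r² = (8.99×10^9)(1.929e-5)/(0.022)² = 3.58e8 N/C.

|E| = 3.58×10^8 N/C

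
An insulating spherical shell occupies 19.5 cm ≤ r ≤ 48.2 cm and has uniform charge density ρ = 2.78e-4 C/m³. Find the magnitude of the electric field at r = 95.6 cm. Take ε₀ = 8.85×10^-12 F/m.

Take a concentric spherical Gaussian surface of radius r = 95.6 cm (r > 48.2 cm, enclosing the whole shell).
Q_enc = ρ·(4π/3)(b³ − a³) = (2.78×10^-4)·(4π/3)·((0.482)³ − (0.195)³) = 1.218×10^-4 C.
Since E is radial and uniform over the Gaussian sphere, Φ = E·4πr² = Q_enc/ε₀.
E = |Q_enc|/(4πε₀r²) = (1.218×10^-4)/(4π·8.85×10^-12·(0.956)²) = 1.20e6 N/C.

|E| ≈ 1.20e6 N/C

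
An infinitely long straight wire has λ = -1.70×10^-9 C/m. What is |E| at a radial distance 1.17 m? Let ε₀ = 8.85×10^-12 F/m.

26.1 N/C

Take a coaxial cylindrical Gaussian surface of radius r = 1.17 m and length L.
Q_enc = λL, so λ_enc = -1.70×10^-9 C/m.
Since E is radial and uniform over the curved surface, Φ = E·2πrL = Q_enc/ε₀ = λ_enc L/ε₀.
E = |λ_enc|/(2πε₀r) = (1.70e-9)/(2π·8.85×10^-12·1.17) = 26.1 N/C.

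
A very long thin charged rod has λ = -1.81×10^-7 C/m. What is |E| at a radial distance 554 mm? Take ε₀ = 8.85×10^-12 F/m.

By cylindrical symmetry E is radial; use a coaxial Gaussian cylinder of radius 554 mm and length L.
Q_enc = λL, so λ_enc = -1.81×10^-7 C/m.
By Gauss's law (flux through the curved wall only), E·2πrL = λ_enc L/ε₀.
E = |λ_enc|/(2πε₀r) = (1.81×10^-7)/(2π·8.85×10^-12·0.554) = 5.88×10^3 N/C.

E ≈ 5.88×10^3 N/C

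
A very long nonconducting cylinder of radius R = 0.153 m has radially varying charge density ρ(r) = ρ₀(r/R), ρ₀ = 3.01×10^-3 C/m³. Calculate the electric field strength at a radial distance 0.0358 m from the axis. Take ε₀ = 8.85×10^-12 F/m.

Choose a coaxial cylinder of radius r = 0.0358 m (arbitrary length L) as the Gaussian surface (r < R).
λ_enc = ∫₀^r ρ(r')·2πr' dr' = (2πρ₀/R)·r^3/3 = 1.891×10^-6 C/m.
Since E is radial and uniform over the curved surface, Φ = E·2πrL = Q_enc/ε₀ = λ_enc L/ε₀.
E = |λ_enc|/(2πε₀r) = (1.891e-6)/(2π·8.85×10^-12·0.0358) = 9.50×10^5 N/C.

E = 9.50×10^5 N/C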